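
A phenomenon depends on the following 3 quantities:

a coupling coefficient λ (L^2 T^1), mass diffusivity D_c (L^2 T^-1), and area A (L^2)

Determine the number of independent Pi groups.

1

There are 3 variables and 2 base dimensions (L, T).
The dimension matrix has rank 2.
Independent dimensionless groups: 3 − 2 = 1.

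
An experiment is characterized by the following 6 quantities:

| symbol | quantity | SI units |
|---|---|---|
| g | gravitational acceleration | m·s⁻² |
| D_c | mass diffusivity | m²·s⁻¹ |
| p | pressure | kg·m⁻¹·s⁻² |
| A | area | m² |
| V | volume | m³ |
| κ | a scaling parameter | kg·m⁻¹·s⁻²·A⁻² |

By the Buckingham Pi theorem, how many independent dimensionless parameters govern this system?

2

There are 6 variables and 4 base dimensions (M, L, T, I).
The dimension matrix has rank 4.
Independent dimensionless groups: 6 − 4 = 2.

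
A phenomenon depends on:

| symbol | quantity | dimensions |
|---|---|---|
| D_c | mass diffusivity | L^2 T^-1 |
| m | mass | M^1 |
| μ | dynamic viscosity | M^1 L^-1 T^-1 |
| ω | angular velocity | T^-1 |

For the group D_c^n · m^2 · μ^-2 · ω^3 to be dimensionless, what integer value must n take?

Balance the L exponent: (2)·n from D_c, plus 2·(0) − 2·(-1) + 3·(0) = 2 from the rest, must sum to zero.
2n + 2 = 0, so n = -1.

-1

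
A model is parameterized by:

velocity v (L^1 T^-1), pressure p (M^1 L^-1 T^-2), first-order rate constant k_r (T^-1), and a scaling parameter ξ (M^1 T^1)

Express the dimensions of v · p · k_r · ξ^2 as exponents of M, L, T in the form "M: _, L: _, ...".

M: 3, L: 0, T: -2

Collect each base-dimension exponent across the product:
  M: (0) + (1) + (0) + 2·(1) = 3
  L: (1) + (-1) + (0) + 2·(0) = 0
  T: (-1) + (-2) + (-1) + 2·(1) = -2
So the dimensions are [M³ T⁻²].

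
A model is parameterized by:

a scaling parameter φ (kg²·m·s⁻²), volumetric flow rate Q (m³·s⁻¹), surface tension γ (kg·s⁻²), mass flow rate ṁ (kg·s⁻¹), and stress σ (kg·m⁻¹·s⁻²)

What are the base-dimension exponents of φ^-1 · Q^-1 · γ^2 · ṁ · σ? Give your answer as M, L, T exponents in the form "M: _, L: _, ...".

Collect each base-dimension exponent across the product:
  M: −(2) − (0) + 2·(1) + (1) + (1) = 2
  L: −(1) − (3) + 2·(0) + (0) + (-1) = -5
  T: −(-2) − (-1) + 2·(-2) + (-1) + (-2) = -4
So the dimensions are [M² L⁻⁵ T⁻⁴].

M: 2, L: -5, T: -4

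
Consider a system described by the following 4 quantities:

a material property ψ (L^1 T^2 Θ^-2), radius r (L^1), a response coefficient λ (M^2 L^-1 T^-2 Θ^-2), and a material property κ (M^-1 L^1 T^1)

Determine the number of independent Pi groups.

0

There are 4 variables and 4 base dimensions (M, L, T, Θ).
The dimension matrix has rank 4.
Independent dimensionless groups: 4 − 4 = 0.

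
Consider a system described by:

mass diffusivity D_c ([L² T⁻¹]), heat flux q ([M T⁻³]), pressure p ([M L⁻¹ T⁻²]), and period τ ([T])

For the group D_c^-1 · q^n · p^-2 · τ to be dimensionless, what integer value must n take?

Balance the M exponent: (1)·n from q, plus −(0) − 2·(1) + (0) = -2 from the rest, must sum to zero.
n − 2 = 0, so n = 2.

2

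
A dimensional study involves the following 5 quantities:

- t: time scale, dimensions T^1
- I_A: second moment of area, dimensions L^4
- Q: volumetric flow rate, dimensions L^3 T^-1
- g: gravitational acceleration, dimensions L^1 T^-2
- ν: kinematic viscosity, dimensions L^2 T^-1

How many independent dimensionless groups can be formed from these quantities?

3

There are 5 variables and 2 base dimensions (L, T).
The dimension matrix has rank 2.
Independent dimensionless groups: 5 − 2 = 3.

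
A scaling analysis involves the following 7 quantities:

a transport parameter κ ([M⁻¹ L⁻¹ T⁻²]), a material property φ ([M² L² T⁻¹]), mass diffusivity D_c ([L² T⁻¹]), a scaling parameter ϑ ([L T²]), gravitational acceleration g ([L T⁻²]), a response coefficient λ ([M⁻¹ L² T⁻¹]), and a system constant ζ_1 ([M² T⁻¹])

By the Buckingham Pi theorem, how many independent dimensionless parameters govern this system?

4

There are 7 variables and 3 base dimensions (M, L, T).
The dimension matrix has rank 3.
Independent dimensionless groups: 7 − 3 = 4.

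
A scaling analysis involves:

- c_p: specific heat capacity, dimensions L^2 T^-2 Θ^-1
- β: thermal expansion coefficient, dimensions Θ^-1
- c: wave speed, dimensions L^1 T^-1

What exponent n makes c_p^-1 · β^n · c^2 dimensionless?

1

Balance the Θ exponent: (-1)·n from β, plus −(-1) + 2·(0) = 1 from the rest, must sum to zero.
−n + 1 = 0, so n = 1.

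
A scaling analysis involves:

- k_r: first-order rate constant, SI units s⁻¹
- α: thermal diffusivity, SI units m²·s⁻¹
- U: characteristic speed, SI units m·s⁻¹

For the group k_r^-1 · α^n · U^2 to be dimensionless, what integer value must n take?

Balance the L exponent: (2)·n from α, plus −(0) + 2·(1) = 2 from the rest, must sum to zero.
2n + 2 = 0, so n = -1.

-1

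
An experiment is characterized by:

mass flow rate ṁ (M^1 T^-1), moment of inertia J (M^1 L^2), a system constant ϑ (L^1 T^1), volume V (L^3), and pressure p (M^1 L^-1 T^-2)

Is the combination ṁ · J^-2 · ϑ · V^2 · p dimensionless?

no

Sum the exponent of each base dimension across the product:
  M: [ṁ]_M − 2·[J]_M + [ϑ]_M + 2·[V]_M + [p]_M = (1) − 2·(1) + (0) + 2·(0) + (1) = 0
  L: [ṁ]_L − 2·[J]_L + [ϑ]_L + 2·[V]_L + [p]_L = (0) − 2·(2) + (1) + 2·(3) + (-1) = 2
  T: [ṁ]_T − 2·[J]_T + [ϑ]_T + 2·[V]_T + [p]_T = (-1) − 2·(0) + (1) + 2·(0) + (-2) = -2
Net dimensions [L² T⁻²] ≠ [1] — not dimensionless.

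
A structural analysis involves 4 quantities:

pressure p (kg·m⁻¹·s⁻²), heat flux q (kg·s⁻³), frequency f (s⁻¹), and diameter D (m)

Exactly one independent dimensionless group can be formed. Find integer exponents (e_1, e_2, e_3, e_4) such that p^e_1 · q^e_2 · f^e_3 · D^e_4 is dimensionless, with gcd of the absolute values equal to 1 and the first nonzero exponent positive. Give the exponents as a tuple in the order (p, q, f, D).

(1, -1, 1, 1)

M: e_1·(1) + e_2·(1) + e_3·(0) + e_4·(0) = 0
L: e_1·(-1) + e_2·(0) + e_3·(0) + e_4·(1) = 0
T: e_1·(-2) + e_2·(-3) + e_3·(-1) + e_4·(0) = 0
Solving this homogeneous linear system for the smallest-integer solution (first nonzero entry positive) gives (1, -1, 1, 1).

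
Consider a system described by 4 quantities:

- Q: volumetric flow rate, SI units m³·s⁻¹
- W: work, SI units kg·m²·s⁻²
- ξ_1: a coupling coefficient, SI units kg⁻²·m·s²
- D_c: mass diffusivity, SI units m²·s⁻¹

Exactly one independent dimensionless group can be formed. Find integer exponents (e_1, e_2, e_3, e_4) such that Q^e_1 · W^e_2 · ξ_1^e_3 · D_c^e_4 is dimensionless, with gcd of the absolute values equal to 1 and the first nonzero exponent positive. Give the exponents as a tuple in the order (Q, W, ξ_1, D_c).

M: e_1·(0) + e_2·(1) + e_3·(-2) + e_4·(0) = 0
L: e_1·(3) + e_2·(2) + e_3·(1) + e_4·(2) = 0
T: e_1·(-1) + e_2·(-2) + e_3·(2) + e_4·(-1) = 0
Solving this homogeneous linear system for the smallest-integer solution (first nonzero entry positive) gives (1, -2, -1, 1).

(1, -2, -1, 1)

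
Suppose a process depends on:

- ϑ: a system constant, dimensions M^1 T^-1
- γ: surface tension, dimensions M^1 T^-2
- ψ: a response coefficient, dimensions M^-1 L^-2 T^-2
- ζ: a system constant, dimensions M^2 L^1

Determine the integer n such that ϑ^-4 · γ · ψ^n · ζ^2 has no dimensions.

Balance the M exponent: (-1)·n from ψ, plus −4·(1) + (1) + 2·(2) = 1 from the rest, must sum to zero.
−n + 1 = 0, so n = 1.

1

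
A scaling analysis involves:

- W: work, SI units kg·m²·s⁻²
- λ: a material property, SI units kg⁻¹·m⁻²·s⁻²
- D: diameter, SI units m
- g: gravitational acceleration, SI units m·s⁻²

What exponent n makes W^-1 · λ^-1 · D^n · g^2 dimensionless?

Balance the L exponent: (1)·n from D, plus −(2) − (-2) + 2·(1) = 2 from the rest, must sum to zero.
n + 2 = 0, so n = -2.

-2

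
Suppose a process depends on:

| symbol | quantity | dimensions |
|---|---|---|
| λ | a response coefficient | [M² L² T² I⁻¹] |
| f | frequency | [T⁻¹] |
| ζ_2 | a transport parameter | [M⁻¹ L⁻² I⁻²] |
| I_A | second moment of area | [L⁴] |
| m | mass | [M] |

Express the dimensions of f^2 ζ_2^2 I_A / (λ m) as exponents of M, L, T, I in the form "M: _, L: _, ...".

Collect each base-dimension exponent across the product:
  M: −(2) + 2·(0) + 2·(-1) + (0) − (1) = -5
  L: −(2) + 2·(0) + 2·(-2) + (4) − (0) = -2
  T: −(2) + 2·(-1) + 2·(0) + (0) − (0) = -4
  I: −(-1) + 2·(0) + 2·(-2) + (0) − (0) = -3
So the dimensions are [M⁻⁵ L⁻² T⁻⁴ I⁻³].

M: -5, L: -2, T: -4, I: -3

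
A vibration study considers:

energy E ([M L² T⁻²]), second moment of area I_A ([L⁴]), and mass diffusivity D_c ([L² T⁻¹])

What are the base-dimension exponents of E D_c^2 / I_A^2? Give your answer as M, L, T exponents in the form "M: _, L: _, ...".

M: 1, L: -2, T: -4

Collect each base-dimension exponent across the product:
  M: (1) − 2·(0) + 2·(0) = 1
  L: (2) − 2·(4) + 2·(2) = -2
  T: (-2) − 2·(0) + 2·(-1) = -4
So the dimensions are [M L⁻² T⁻⁴].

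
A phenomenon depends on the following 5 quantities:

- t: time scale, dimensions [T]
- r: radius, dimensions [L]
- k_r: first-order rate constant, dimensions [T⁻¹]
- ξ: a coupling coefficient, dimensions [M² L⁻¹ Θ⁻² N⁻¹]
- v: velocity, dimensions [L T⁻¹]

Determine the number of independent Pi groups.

2

There are 5 variables and 5 base dimensions (M, L, T, Θ, N).
The dimension matrix has rank 3 (less than 5: the dimension vectors are linearly dependent).
Independent dimensionless groups: 5 − 3 = 2.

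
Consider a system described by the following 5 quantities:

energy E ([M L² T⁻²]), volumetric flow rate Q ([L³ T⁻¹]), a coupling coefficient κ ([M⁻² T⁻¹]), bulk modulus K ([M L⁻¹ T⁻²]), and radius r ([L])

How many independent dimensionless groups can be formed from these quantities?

2

There are 5 variables and 3 base dimensions (M, L, T).
The dimension matrix has rank 3.
Independent dimensionless groups: 5 − 3 = 2.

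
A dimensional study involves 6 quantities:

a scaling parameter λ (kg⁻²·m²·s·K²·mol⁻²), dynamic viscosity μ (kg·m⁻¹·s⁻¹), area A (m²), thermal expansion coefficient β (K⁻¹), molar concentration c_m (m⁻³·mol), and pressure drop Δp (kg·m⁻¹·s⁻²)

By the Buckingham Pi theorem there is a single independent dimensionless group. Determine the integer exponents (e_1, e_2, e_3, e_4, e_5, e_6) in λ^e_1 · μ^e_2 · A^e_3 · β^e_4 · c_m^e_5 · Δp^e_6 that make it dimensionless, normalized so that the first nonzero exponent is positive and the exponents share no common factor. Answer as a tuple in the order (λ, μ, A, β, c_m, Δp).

M: e_1·(-2) + e_2·(1) + e_3·(0) + e_4·(0) + e_5·(0) + e_6·(1) = 0
L: e_1·(2) + e_2·(-1) + e_3·(2) + e_4·(0) + e_5·(-3) + e_6·(-1) = 0
T: e_1·(1) + e_2·(-1) + e_3·(0) + e_4·(0) + e_5·(0) + e_6·(-2) = 0
Θ: e_1·(2) + e_2·(0) + e_3·(0) + e_4·(-1) + e_5·(0) + e_6·(0) = 0
N: e_1·(-2) + e_2·(0) + e_3·(0) + e_4·(0) + e_5·(1) + e_6·(0) = 0
Solving this homogeneous linear system for the smallest-integer solution (first nonzero entry positive) gives (1, 3, 3, 2, 2, -1).

(1, 3, 3, 2, 2, -1)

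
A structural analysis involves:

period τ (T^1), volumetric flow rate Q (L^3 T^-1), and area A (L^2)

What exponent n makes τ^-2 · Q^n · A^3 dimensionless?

-2

Balance the L exponent: (3)·n from Q, plus −2·(0) + 3·(2) = 6 from the rest, must sum to zero.
3n + 6 = 0, so n = -2.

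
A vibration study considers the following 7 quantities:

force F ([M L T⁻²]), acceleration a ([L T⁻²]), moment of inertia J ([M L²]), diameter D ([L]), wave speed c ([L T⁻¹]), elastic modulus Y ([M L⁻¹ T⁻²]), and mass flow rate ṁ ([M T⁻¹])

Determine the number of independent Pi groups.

There are 7 variables and 3 base dimensions (M, L, T).
The dimension matrix has rank 3.
Independent dimensionless groups: 7 − 3 = 4.

4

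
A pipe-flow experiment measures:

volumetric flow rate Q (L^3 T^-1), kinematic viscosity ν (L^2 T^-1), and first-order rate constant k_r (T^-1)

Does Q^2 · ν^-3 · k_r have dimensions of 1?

yes

Sum the exponent of each base dimension across the product:
  M: 2·[Q]_M − 3·[ν]_M + [k_r]_M = 2·(0) − 3·(0) + (0) = 0
  L: 2·[Q]_L − 3·[ν]_L + [k_r]_L = 2·(3) − 3·(2) + (0) = 0
  T: 2·[Q]_T − 3·[ν]_T + [k_r]_T = 2·(-1) − 3·(-1) + (-1) = 0
All base exponents vanish — dimensionless.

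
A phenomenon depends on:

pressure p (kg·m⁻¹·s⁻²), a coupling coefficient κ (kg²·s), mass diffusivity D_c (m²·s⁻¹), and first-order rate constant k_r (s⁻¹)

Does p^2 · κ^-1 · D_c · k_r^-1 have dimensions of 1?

no

Sum the exponent of each base dimension across the product:
  M: 2·[p]_M − [κ]_M + [D_c]_M − [k_r]_M = 2·(1) − (2) + (0) − (0) = 0
  L: 2·[p]_L − [κ]_L + [D_c]_L − [k_r]_L = 2·(-1) − (0) + (2) − (0) = 0
  T: 2·[p]_T − [κ]_T + [D_c]_T − [k_r]_T = 2·(-2) − (1) + (-1) − (-1) = -5
Net dimensions [T⁻⁵] ≠ [1] — not dimensionless.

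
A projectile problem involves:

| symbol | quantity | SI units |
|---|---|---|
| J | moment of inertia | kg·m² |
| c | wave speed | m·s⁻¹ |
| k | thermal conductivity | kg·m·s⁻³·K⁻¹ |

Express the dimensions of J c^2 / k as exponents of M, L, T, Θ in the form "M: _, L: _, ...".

Collect each base-dimension exponent across the product:
  M: (1) + 2·(0) − (1) = 0
  L: (2) + 2·(1) − (1) = 3
  T: (0) + 2·(-1) − (-3) = 1
  Θ: (0) + 2·(0) − (-1) = 1
So the dimensions are [L³ T Θ].

M: 0, L: 3, T: 1, Θ: 1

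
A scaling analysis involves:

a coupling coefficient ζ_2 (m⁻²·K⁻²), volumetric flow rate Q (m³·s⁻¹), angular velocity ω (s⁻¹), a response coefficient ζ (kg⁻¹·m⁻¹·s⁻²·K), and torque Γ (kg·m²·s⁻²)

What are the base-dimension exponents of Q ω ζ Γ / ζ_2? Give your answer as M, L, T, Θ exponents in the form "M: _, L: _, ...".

M: 0, L: 6, T: -6, Θ: 3

Collect each base-dimension exponent across the product:
  M: −(0) + (0) + (0) + (-1) + (1) = 0
  L: −(-2) + (3) + (0) + (-1) + (2) = 6
  T: −(0) + (-1) + (-1) + (-2) + (-2) = -6
  Θ: −(-2) + (0) + (0) + (1) + (0) = 3
So the dimensions are [L⁶ T⁻⁶ Θ³].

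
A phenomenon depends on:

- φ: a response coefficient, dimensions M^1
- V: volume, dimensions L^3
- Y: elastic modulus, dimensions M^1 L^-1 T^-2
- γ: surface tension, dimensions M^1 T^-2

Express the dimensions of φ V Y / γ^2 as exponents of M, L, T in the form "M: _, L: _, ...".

Collect each base-dimension exponent across the product:
  M: (1) + (0) + (1) − 2·(1) = 0
  L: (0) + (3) + (-1) − 2·(0) = 2
  T: (0) + (0) + (-2) − 2·(-2) = 2
So the dimensions are [L² T²].

M: 0, L: 2, T: 2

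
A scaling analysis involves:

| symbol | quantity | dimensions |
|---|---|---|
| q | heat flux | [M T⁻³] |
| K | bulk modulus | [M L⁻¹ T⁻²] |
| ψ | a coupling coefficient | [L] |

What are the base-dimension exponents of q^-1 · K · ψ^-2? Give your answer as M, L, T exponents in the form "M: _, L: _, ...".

Collect each base-dimension exponent across the product:
  M: −(1) + (1) − 2·(0) = 0
  L: −(0) + (-1) − 2·(1) = -3
  T: −(-3) + (-2) − 2·(0) = 1
So the dimensions are [L⁻³ T].

M: 0, L: -3, T: 1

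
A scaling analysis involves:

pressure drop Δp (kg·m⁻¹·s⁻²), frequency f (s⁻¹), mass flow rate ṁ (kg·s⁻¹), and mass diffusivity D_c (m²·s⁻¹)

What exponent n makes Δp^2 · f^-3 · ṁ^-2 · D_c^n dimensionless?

1

Balance the L exponent: (2)·n from D_c, plus 2·(-1) − 3·(0) − 2·(0) = -2 from the rest, must sum to zero.
2n − 2 = 0, so n = 1.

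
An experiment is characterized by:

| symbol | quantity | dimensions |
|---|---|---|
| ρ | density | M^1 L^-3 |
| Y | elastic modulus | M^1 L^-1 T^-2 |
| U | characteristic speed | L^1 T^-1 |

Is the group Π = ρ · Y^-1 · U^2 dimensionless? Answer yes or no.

Sum the exponent of each base dimension across the product:
  M: [ρ]_M − [Y]_M + 2·[U]_M = (1) − (1) + 2·(0) = 0
  L: [ρ]_L − [Y]_L + 2·[U]_L = (-3) − (-1) + 2·(1) = 0
  T: [ρ]_T − [Y]_T + 2·[U]_T = (0) − (-2) + 2·(-1) = 0
All base exponents vanish — dimensionless.

yes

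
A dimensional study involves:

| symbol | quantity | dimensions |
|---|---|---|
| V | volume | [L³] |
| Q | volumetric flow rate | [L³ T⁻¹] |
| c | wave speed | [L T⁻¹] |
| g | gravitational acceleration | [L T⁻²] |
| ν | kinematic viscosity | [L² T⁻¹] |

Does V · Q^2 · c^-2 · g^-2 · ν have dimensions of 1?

Sum the exponent of each base dimension across the product:
  L: [V]_L + 2·[Q]_L − 2·[c]_L − 2·[g]_L + [ν]_L = (3) + 2·(3) − 2·(1) − 2·(1) + (2) = 7
  T: [V]_T + 2·[Q]_T − 2·[c]_T − 2·[g]_T + [ν]_T = (0) + 2·(-1) − 2·(-1) − 2·(-2) + (-1) = 3
Net dimensions [L⁷ T³] ≠ [1] — not dimensionless.

no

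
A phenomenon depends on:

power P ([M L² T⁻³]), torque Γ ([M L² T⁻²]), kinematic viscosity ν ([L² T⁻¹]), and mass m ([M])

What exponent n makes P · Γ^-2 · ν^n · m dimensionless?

Balance the L exponent: (2)·n from ν, plus (2) − 2·(2) + (0) = -2 from the rest, must sum to zero.
2n − 2 = 0, so n = 1.

1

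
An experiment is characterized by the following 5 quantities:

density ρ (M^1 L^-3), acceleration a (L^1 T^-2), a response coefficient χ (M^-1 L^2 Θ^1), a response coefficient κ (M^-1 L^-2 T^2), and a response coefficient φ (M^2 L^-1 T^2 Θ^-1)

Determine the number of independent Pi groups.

1

There are 5 variables and 4 base dimensions (M, L, T, Θ).
The dimension matrix has rank 4.
Independent dimensionless groups: 5 − 4 = 1.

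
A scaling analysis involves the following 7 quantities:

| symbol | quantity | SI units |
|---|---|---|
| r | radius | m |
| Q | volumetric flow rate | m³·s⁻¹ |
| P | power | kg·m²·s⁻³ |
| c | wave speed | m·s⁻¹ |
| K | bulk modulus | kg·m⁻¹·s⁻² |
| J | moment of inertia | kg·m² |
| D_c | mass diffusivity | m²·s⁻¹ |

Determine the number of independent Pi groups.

There are 7 variables and 3 base dimensions (M, L, T).
The dimension matrix has rank 3.
Independent dimensionless groups: 7 − 3 = 4.

4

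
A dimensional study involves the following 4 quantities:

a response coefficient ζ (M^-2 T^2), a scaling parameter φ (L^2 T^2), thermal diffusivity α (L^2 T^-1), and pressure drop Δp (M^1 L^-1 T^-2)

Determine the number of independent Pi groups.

1

There are 4 variables and 3 base dimensions (M, L, T).
The dimension matrix has rank 3.
Independent dimensionless groups: 4 − 3 = 1.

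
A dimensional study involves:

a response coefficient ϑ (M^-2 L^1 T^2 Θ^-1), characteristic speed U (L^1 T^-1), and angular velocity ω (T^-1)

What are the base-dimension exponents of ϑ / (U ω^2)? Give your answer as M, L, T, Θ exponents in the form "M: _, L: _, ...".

Collect each base-dimension exponent across the product:
  M: (-2) − (0) − 2·(0) = -2
  L: (1) − (1) − 2·(0) = 0
  T: (2) − (-1) − 2·(-1) = 5
  Θ: (-1) − (0) − 2·(0) = -1
So the dimensions are [M⁻² T⁵ Θ⁻¹].

M: -2, L: 0, T: 5, Θ: -1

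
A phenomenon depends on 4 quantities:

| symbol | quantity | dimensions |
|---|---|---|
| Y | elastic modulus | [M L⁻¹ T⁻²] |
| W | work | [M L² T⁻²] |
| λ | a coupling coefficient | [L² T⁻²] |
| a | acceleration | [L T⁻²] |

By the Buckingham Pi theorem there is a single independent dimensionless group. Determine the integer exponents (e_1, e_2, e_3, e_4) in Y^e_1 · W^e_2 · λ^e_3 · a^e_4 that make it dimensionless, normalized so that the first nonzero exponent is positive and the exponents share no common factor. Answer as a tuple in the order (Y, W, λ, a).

M: e_1·(1) + e_2·(1) + e_3·(0) + e_4·(0) = 0
L: e_1·(-1) + e_2·(2) + e_3·(2) + e_4·(1) = 0
T: e_1·(-2) + e_2·(-2) + e_3·(-2) + e_4·(-2) = 0
Solving this homogeneous linear system for the smallest-integer solution (first nonzero entry positive) gives (1, -1, 3, -3).

(1, -1, 3, -3)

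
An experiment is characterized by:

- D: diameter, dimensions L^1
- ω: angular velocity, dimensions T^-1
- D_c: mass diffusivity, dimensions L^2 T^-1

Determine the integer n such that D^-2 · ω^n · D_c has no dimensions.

Balance the T exponent: (-1)·n from ω, plus −2·(0) + (-1) = -1 from the rest, must sum to zero.
−n − 1 = 0, so n = -1.

-1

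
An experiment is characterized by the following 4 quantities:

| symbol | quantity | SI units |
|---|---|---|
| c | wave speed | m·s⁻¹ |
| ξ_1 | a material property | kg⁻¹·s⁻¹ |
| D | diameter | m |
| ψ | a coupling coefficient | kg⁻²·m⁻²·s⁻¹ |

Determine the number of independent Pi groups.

There are 4 variables and 3 base dimensions (M, L, T).
The dimension matrix has rank 3.
Independent dimensionless groups: 4 − 3 = 1.

1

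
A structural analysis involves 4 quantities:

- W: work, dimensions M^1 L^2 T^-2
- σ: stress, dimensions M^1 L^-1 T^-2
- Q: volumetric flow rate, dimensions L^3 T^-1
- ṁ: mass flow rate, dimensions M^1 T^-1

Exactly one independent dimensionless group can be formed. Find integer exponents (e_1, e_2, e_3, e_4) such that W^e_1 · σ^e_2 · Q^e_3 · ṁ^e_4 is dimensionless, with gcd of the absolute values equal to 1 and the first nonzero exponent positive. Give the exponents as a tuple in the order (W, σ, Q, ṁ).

M: e_1·(1) + e_2·(1) + e_3·(0) + e_4·(1) = 0
L: e_1·(2) + e_2·(-1) + e_3·(3) + e_4·(0) = 0
T: e_1·(-2) + e_2·(-2) + e_3·(-1) + e_4·(-1) = 0
Solving this homogeneous linear system for the smallest-integer solution (first nonzero entry positive) gives (4, -1, -3, -3).

(4, -1, -3, -3)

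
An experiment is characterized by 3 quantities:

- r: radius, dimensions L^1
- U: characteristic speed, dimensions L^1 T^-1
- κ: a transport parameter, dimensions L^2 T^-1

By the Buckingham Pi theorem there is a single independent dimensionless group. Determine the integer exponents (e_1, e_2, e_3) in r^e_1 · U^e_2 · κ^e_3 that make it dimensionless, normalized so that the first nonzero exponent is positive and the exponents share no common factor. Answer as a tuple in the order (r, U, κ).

L: e_1·(1) + e_2·(1) + e_3·(2) = 0
T: e_1·(0) + e_2·(-1) + e_3·(-1) = 0
Solving this homogeneous linear system for the smallest-integer solution (first nonzero entry positive) gives (1, 1, -1).

(1, 1, -1)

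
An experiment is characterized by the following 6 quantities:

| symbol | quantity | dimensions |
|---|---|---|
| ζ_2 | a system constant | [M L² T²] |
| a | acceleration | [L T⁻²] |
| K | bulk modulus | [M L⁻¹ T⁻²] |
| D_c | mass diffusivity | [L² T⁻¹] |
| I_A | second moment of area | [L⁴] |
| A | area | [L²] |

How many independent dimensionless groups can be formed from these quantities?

3

There are 6 variables and 3 base dimensions (M, L, T).
The dimension matrix has rank 3.
Independent dimensionless groups: 6 − 3 = 3.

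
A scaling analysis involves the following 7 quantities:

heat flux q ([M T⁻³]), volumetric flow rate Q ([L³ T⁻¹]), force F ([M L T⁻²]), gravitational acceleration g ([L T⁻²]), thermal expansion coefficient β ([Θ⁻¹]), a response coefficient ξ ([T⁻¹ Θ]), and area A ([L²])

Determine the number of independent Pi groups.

3

There are 7 variables and 4 base dimensions (M, L, T, Θ).
The dimension matrix has rank 4.
Independent dimensionless groups: 7 − 4 = 3.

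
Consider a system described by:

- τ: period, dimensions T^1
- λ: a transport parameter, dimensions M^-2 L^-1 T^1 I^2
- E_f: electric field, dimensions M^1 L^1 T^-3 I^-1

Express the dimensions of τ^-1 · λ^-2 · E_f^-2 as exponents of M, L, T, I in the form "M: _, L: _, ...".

M: 2, L: 0, T: 3, I: -2

Collect each base-dimension exponent across the product:
  M: −(0) − 2·(-2) − 2·(1) = 2
  L: −(0) − 2·(-1) − 2·(1) = 0
  T: −(1) − 2·(1) − 2·(-3) = 3
  I: −(0) − 2·(2) − 2·(-1) = -2
So the dimensions are [M² T³ I⁻²].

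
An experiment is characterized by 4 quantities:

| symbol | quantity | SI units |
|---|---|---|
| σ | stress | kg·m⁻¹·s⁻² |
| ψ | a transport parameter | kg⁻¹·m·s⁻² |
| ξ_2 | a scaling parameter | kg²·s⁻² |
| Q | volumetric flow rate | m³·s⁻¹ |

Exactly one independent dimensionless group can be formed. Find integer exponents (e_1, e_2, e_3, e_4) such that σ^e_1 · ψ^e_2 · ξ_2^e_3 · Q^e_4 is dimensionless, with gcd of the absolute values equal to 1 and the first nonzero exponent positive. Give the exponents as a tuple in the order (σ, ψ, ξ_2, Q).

M: e_1·(1) + e_2·(-1) + e_3·(2) + e_4·(0) = 0
L: e_1·(-1) + e_2·(1) + e_3·(0) + e_4·(3) = 0
T: e_1·(-2) + e_2·(-2) + e_3·(-2) + e_4·(-1) = 0
Solving this homogeneous linear system for the smallest-integer solution (first nonzero entry positive) gives (4, -2, -3, 2).

(4, -2, -3, 2)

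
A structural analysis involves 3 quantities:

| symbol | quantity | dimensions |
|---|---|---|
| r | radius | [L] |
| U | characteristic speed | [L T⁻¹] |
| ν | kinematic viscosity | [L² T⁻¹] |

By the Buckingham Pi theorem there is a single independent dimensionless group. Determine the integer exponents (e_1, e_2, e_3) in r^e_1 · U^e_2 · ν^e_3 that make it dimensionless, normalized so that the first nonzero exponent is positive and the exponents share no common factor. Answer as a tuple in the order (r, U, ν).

L: e_1·(1) + e_2·(1) + e_3·(2) = 0
T: e_1·(0) + e_2·(-1) + e_3·(-1) = 0
Solving this homogeneous linear system for the smallest-integer solution (first nonzero entry positive) gives (1, 1, -1).

(1, 1, -1)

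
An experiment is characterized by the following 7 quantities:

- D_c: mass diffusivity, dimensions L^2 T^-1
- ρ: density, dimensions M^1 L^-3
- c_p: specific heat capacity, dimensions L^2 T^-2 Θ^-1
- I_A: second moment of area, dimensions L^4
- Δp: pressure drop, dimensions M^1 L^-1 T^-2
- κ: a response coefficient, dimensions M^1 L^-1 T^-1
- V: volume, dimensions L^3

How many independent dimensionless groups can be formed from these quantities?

3

There are 7 variables and 4 base dimensions (M, L, T, Θ).
The dimension matrix has rank 4.
Independent dimensionless groups: 7 − 4 = 3.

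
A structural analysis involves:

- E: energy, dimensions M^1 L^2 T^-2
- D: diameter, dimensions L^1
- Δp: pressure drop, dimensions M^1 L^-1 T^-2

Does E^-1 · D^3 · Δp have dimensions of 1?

Sum the exponent of each base dimension across the product:
  M: −[E]_M + 3·[D]_M + [Δp]_M = −(1) + 3·(0) + (1) = 0
  L: −[E]_L + 3·[D]_L + [Δp]_L = −(2) + 3·(1) + (-1) = 0
  T: −[E]_T + 3·[D]_T + [Δp]_T = −(-2) + 3·(0) + (-2) = 0
All base exponents vanish — dimensionless.

yes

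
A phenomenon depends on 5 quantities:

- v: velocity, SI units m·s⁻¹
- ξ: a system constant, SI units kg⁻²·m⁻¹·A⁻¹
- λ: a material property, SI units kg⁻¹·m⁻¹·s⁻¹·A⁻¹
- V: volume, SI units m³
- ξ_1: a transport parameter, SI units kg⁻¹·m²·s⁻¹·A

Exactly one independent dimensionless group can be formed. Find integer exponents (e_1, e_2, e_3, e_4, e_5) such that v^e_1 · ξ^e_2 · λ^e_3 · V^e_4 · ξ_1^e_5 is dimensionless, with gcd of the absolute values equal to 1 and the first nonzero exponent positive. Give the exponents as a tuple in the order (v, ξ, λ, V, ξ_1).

(4, 2, -3, -1, -1)

M: e_1·(0) + e_2·(-2) + e_3·(-1) + e_4·(0) + e_5·(-1) = 0
L: e_1·(1) + e_2·(-1) + e_3·(-1) + e_4·(3) + e_5·(2) = 0
T: e_1·(-1) + e_2·(0) + e_3·(-1) + e_4·(0) + e_5·(-1) = 0
I: e_1·(0) + e_2·(-1) + e_3·(-1) + e_4·(0) + e_5·(1) = 0
Solving this homogeneous linear system for the smallest-integer solution (first nonzero entry positive) gives (4, 2, -3, -1, -1).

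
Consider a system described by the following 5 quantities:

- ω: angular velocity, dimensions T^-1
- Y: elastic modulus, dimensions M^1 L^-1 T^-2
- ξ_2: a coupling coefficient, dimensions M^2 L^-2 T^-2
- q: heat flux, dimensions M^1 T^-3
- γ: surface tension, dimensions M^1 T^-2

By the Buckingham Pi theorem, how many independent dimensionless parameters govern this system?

There are 5 variables and 3 base dimensions (M, L, T).
The dimension matrix has rank 3.
Independent dimensionless groups: 5 − 3 = 2.

2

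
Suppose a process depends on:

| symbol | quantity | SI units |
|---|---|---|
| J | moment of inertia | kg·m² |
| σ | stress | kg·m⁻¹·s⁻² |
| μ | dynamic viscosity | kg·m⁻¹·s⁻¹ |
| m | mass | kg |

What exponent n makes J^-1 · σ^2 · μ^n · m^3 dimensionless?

-4

Balance the M exponent: (1)·n from μ, plus −(1) + 2·(1) + 3·(1) = 4 from the rest, must sum to zero.
n + 4 = 0, so n = -4.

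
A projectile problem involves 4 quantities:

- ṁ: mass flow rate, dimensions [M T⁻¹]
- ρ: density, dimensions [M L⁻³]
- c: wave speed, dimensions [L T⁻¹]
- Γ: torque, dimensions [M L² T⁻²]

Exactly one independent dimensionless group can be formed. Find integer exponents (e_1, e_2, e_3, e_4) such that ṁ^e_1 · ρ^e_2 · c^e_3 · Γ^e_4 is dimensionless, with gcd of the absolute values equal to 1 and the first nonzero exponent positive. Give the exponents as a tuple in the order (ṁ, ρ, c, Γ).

M: e_1·(1) + e_2·(1) + e_3·(0) + e_4·(1) = 0
L: e_1·(0) + e_2·(-3) + e_3·(1) + e_4·(2) = 0
T: e_1·(-1) + e_2·(0) + e_3·(-1) + e_4·(-2) = 0
Solving this homogeneous linear system for the smallest-integer solution (first nonzero entry positive) gives (3, -1, 1, -2).

(3, -1, 1, -2)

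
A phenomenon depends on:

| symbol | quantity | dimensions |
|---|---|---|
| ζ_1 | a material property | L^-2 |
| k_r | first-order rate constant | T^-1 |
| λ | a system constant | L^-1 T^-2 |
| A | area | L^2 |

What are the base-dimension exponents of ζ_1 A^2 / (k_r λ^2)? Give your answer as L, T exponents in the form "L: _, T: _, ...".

Collect each base-dimension exponent across the product:
  L: (-2) − (0) − 2·(-1) + 2·(2) = 4
  T: (0) − (-1) − 2·(-2) + 2·(0) = 5
So the dimensions are [L⁴ T⁵].

L: 4, T: 5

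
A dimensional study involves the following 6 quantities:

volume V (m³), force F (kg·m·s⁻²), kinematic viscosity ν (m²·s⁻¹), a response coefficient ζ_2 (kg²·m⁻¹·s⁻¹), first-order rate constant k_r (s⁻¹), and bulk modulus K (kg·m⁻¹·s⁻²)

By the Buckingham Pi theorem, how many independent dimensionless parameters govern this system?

There are 6 variables and 3 base dimensions (M, L, T).
The dimension matrix has rank 3.
Independent dimensionless groups: 6 − 3 = 3.

3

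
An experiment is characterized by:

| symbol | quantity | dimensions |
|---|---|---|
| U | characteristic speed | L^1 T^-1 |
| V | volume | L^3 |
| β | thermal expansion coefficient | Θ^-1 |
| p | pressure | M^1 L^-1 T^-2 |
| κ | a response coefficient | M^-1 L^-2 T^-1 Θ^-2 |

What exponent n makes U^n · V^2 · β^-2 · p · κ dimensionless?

-3

Balance the L exponent: (1)·n from U, plus 2·(3) − 2·(0) + (-1) + (-2) = 3 from the rest, must sum to zero.
n + 3 = 0, so n = -3.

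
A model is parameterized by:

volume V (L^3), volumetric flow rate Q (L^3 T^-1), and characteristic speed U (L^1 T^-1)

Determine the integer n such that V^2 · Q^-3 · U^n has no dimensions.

Balance the L exponent: (1)·n from U, plus 2·(3) − 3·(3) = -3 from the rest, must sum to zero.
n − 3 = 0, so n = 3.

3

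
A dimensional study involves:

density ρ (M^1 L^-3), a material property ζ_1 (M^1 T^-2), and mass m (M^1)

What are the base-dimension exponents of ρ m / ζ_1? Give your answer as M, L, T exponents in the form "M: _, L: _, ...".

Collect each base-dimension exponent across the product:
  M: (1) − (1) + (1) = 1
  L: (-3) − (0) + (0) = -3
  T: (0) − (-2) + (0) = 2
So the dimensions are [M L⁻³ T²].

M: 1, L: -3, T: 2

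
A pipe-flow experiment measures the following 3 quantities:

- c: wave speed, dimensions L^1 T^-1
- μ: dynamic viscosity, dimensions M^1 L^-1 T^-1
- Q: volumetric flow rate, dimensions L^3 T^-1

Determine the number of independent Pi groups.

0

There are 3 variables and 3 base dimensions (M, L, T).
The dimension matrix has rank 3.
Independent dimensionless groups: 3 − 3 = 0.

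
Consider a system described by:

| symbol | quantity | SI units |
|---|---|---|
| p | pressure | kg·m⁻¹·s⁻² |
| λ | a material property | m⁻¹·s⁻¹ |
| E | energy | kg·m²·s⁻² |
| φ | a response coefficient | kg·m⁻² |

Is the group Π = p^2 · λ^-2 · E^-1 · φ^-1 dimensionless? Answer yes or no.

Sum the exponent of each base dimension across the product:
  M: 2·[p]_M − 2·[λ]_M − [E]_M − [φ]_M = 2·(1) − 2·(0) − (1) − (1) = 0
  L: 2·[p]_L − 2·[λ]_L − [E]_L − [φ]_L = 2·(-1) − 2·(-1) − (2) − (-2) = 0
  T: 2·[p]_T − 2·[λ]_T − [E]_T − [φ]_T = 2·(-2) − 2·(-1) − (-2) − (0) = 0
All base exponents vanish — dimensionless.

yes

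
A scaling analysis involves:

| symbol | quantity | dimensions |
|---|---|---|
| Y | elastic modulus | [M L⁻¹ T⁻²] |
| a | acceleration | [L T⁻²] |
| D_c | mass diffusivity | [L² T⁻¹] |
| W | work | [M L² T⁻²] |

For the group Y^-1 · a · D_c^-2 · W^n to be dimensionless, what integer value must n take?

Balance the M exponent: (1)·n from W, plus −(1) + (0) − 2·(0) = -1 from the rest, must sum to zero.
n − 1 = 0, so n = 1.

1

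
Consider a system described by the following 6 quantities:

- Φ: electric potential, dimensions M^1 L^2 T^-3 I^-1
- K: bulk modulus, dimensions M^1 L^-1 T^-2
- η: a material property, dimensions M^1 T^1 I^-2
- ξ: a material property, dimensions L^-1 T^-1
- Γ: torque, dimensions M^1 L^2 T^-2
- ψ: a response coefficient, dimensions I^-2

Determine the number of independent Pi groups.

There are 6 variables and 4 base dimensions (M, L, T, I).
The dimension matrix has rank 4.
Independent dimensionless groups: 6 − 4 = 2.

2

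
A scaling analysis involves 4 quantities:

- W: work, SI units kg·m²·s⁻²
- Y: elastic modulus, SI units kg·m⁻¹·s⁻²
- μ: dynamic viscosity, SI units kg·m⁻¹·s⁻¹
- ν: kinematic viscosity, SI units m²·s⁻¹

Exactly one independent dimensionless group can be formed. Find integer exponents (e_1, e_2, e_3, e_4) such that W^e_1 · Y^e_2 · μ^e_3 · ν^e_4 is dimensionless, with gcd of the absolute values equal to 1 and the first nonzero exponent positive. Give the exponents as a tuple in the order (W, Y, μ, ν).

(2, 1, -3, -3)

M: e_1·(1) + e_2·(1) + e_3·(1) + e_4·(0) = 0
L: e_1·(2) + e_2·(-1) + e_3·(-1) + e_4·(2) = 0
T: e_1·(-2) + e_2·(-2) + e_3·(-1) + e_4·(-1) = 0
Solving this homogeneous linear system for the smallest-integer solution (first nonzero entry positive) gives (2, 1, -3, -3).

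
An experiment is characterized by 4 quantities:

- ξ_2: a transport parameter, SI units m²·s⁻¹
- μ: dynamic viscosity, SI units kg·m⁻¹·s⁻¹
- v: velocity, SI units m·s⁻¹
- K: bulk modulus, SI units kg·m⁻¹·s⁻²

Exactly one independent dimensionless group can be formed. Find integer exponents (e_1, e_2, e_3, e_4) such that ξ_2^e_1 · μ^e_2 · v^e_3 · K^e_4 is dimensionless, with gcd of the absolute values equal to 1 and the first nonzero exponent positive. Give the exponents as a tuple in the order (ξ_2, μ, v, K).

(1, -1, -2, 1)

M: e_1·(0) + e_2·(1) + e_3·(0) + e_4·(1) = 0
L: e_1·(2) + e_2·(-1) + e_3·(1) + e_4·(-1) = 0
T: e_1·(-1) + e_2·(-1) + e_3·(-1) + e_4·(-2) = 0
Solving this homogeneous linear system for the smallest-integer solution (first nonzero entry positive) gives (1, -1, -2, 1).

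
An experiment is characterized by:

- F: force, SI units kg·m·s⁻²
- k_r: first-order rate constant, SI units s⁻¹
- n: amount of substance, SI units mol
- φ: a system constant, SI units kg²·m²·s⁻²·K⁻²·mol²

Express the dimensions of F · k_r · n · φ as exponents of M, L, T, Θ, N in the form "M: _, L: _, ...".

M: 3, L: 3, T: -5, Θ: -2, N: 3

Collect each base-dimension exponent across the product:
  M: (1) + (0) + (0) + (2) = 3
  L: (1) + (0) + (0) + (2) = 3
  T: (-2) + (-1) + (0) + (-2) = -5
  Θ: (0) + (0) + (0) + (-2) = -2
  N: (0) + (0) + (1) + (2) = 3
So the dimensions are [M³ L³ T⁻⁵ Θ⁻² N³].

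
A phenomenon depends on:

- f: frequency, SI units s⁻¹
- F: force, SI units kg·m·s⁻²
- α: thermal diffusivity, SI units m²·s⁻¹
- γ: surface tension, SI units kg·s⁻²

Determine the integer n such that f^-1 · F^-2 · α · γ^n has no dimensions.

2

Balance the M exponent: (1)·n from γ, plus −(0) − 2·(1) + (0) = -2 from the rest, must sum to zero.
n − 2 = 0, so n = 2.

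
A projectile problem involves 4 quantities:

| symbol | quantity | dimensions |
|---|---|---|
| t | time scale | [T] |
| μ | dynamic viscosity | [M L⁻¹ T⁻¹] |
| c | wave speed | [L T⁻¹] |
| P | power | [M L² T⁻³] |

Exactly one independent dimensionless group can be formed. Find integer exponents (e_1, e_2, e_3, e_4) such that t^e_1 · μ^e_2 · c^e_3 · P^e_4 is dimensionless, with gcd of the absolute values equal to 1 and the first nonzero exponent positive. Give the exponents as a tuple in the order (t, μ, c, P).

(1, 1, 3, -1)

M: e_1·(0) + e_2·(1) + e_3·(0) + e_4·(1) = 0
L: e_1·(0) + e_2·(-1) + e_3·(1) + e_4·(2) = 0
T: e_1·(1) + e_2·(-1) + e_3·(-1) + e_4·(-3) = 0
Solving this homogeneous linear system for the smallest-integer solution (first nonzero entry positive) gives (1, 1, 3, -1).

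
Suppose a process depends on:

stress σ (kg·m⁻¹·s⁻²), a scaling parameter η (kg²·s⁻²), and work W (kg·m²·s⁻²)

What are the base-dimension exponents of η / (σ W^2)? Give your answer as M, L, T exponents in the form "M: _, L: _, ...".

Collect each base-dimension exponent across the product:
  M: −(1) + (2) − 2·(1) = -1
  L: −(-1) + (0) − 2·(2) = -3
  T: −(-2) + (-2) − 2·(-2) = 4
So the dimensions are [M⁻¹ L⁻³ T⁴].

M: -1, L: -3, T: 4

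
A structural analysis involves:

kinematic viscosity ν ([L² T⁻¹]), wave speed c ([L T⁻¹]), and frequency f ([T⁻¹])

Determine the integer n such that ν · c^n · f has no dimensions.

-2

Balance the L exponent: (1)·n from c, plus (2) + (0) = 2 from the rest, must sum to zero.
n + 2 = 0, so n = -2.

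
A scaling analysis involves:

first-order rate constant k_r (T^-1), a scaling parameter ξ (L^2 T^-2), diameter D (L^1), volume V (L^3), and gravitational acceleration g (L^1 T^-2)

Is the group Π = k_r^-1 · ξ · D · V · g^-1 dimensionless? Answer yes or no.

no

Sum the exponent of each base dimension across the product:
  L: −[k_r]_L + [ξ]_L + [D]_L + [V]_L − [g]_L = −(0) + (2) + (1) + (3) − (1) = 5
  T: −[k_r]_T + [ξ]_T + [D]_T + [V]_T − [g]_T = −(-1) + (-2) + (0) + (0) − (-2) = 1
Net dimensions [L⁵ T] ≠ [1] — not dimensionless.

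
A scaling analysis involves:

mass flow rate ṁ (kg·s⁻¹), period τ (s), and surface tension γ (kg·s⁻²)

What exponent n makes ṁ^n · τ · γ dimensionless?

-1

Balance the M exponent: (1)·n from ṁ, plus (0) + (1) = 1 from the rest, must sum to zero.
n + 1 = 0, so n = -1.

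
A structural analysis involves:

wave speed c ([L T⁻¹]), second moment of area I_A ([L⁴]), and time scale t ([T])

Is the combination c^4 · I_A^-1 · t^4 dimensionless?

Sum the exponent of each base dimension across the product:
  L: 4·[c]_L − [I_A]_L + 4·[t]_L = 4·(1) − (4) + 4·(0) = 0
  T: 4·[c]_T − [I_A]_T + 4·[t]_T = 4·(-1) − (0) + 4·(1) = 0
All base exponents vanish — dimensionless.

yes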